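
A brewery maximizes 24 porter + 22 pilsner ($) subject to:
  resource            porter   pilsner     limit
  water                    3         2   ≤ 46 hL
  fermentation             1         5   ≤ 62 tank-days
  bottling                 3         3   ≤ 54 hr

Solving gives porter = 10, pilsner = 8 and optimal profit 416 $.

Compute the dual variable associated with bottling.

At the optimum: water uses 46 of 46 (binding); fermentation uses 50 of 62 (slack = 12); bottling uses 54 of 54 (binding).
Slack constraints have shadow price 0 (complementary slackness).
From A_Bᵀ y = c: 3·y_water + 3·y_bottling = 24; 2·y_water + 3·y_bottling = 22.
This yields shadow prices y_water = 2, y_bottling = 6.
Shadow price of bottling = 6.

6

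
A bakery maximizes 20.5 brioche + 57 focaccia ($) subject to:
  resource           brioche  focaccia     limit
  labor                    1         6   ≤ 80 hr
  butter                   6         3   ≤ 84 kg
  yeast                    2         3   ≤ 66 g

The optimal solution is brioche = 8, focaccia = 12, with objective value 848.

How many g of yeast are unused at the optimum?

14

yeast used = 2·8 + 3·12 = 52; slack = 66 − 52 = 14.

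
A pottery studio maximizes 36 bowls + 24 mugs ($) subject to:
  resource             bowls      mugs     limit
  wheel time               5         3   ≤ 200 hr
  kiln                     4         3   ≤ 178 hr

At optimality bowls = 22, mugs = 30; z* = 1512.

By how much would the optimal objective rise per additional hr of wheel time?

4

Both wheel time and kiln are binding at x*.
From A_Bᵀ y = c: 5·y_wheel time + 4·y_kiln = 36; 3·y_wheel time + 3·y_kiln = 24.
This yields shadow prices y_wheel time = 4, y_kiln = 4.
Shadow price of wheel time = 4.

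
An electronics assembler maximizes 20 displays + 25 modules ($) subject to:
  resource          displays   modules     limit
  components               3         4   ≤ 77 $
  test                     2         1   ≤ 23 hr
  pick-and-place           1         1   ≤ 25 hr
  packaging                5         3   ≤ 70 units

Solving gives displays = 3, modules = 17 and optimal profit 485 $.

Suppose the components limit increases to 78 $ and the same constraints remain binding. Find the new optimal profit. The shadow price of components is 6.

Δb = 1, so new z* = 485 + (6)·(1) = 485 + 6 = 491.

491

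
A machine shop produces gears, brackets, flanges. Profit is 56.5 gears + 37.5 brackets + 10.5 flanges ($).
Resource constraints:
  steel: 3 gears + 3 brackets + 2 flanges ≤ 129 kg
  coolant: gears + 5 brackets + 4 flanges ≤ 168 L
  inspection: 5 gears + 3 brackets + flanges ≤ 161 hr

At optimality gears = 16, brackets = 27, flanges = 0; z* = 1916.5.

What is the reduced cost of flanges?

-5

Check each constraint at x*: steel 129/129 (tight); coolant 151/168 (slack 17); inspection 161/161 (tight).
Slack constraints have shadow price 0 (complementary slackness).
From A_Bᵀ y = c: 3·y_steel + 5·y_inspection = 56.5; 3·y_steel + 3·y_inspection = 37.5.
→ y_steel = 3 and y_inspection = 9.5.
Reduced cost of flanges: c₃ − yᵀa₃ = 10.5 − (3·2 + 9.5·1) = 10.5 − 15.5 = -5.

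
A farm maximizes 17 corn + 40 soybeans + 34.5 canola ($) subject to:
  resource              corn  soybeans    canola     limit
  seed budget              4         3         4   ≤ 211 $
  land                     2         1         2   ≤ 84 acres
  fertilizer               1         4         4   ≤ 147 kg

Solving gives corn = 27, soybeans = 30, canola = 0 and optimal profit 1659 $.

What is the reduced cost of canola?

-9.5

Check each constraint at x*: seed budget 198/211 (slack 13); land 84/84 (tight); fertilizer 147/147 (tight).
Since seed budget is not tight, its dual is 0.
Dual feasibility on the basic columns requires 2·y_land + 1·y_fertilizer = 17, 1·y_land + 4·y_fertilizer = 40.
Solving: y_land = 4, y_fertilizer = 9.
Reduced cost of canola: c₃ − yᵀa₃ = 34.5 − (4·2 + 9·4) = 34.5 − 44 = -9.5.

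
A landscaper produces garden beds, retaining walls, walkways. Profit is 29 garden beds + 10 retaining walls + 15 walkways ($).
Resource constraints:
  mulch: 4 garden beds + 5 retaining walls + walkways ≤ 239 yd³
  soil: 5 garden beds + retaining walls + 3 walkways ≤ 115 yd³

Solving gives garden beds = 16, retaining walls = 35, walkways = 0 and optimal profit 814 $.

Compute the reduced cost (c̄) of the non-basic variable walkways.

-1

Both mulch and soil are binding at x*.
The binding rows give the dual system: 4·y_mulch + 5·y_soil = 29 and 5·y_mulch + 1·y_soil = 10.
This yields shadow prices y_mulch = 1, y_soil = 5.
Reduced cost of walkways: c₃ − yᵀa₃ = 15 − (1·1 + 5·3) = 15 − 16 = -1.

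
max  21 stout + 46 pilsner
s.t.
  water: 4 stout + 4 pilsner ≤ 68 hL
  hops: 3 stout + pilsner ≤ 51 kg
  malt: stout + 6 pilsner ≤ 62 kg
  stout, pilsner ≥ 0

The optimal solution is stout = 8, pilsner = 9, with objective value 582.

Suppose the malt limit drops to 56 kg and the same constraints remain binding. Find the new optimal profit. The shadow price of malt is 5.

552

Δb = -6, so new z* = 582 + (5)·(-6) = 582 − 30 = 552.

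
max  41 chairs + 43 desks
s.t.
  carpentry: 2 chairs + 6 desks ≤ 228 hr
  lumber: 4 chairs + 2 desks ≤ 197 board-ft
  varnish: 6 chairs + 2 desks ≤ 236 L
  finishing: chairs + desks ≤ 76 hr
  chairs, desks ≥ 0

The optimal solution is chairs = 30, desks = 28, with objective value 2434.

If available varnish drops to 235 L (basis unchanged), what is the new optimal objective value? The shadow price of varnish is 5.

Δb = -1, so new z* = 2434 + (5)·(-1) = 2434 − 5 = 2429.

2429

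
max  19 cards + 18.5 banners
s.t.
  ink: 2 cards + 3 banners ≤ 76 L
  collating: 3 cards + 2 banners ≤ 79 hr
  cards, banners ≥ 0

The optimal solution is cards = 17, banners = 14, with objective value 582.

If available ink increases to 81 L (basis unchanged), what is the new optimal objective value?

599.5

Both ink and collating are binding at x*.
The binding rows give the dual system: 2·y_ink + 3·y_collating = 19 and 3·y_ink + 2·y_collating = 18.5.
→ y_ink = 3.5 and y_collating = 4.
Δz = y_ink·Δb = 3.5 × (5) = 17.5, so new z* = 582 + 17.5 = 599.5.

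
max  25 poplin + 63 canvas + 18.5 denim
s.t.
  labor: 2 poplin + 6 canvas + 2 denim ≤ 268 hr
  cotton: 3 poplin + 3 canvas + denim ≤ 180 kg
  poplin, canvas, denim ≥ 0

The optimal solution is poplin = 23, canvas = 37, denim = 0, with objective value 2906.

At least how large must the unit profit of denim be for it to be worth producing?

21

At the optimum: labor uses 268 of 268 (binding); cotton uses 180 of 180 (binding).
Dual feasibility on the basic columns requires 2·y_labor + 3·y_cotton = 25, 6·y_labor + 3·y_cotton = 63.
→ y_labor = 9.5 and y_cotton = 2.
denim enters the basis when its profit ≥ yᵀa₃ = 9.5·2 + 2·1 = 21.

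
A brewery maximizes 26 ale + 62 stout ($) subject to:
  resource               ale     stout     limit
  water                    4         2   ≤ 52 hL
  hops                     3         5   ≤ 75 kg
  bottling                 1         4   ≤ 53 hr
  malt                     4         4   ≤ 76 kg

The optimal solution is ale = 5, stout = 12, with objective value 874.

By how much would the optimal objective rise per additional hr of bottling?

8

Check each constraint at x*: water 44/52 (slack 8); hops 75/75 (tight); bottling 53/53 (tight); malt 68/76 (slack 8).
Since water, malt are not tight, their duals are 0.
From A_Bᵀ y = c: 3·y_hops + 1·y_bottling = 26; 5·y_hops + 4·y_bottling = 62.
Solving: y_hops = 6, y_bottling = 8.
Shadow price of bottling = 8.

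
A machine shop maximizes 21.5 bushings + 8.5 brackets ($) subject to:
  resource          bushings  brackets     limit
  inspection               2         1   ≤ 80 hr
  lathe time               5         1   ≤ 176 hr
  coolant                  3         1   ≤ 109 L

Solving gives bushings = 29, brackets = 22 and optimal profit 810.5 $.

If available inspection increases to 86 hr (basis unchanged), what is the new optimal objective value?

834.5

Binding: inspection and coolant. Non-binding: lathe time (9 unused).
By complementary slackness, y = 0 for the non-binding constraint.
From A_Bᵀ y = c: 2·y_inspection + 3·y_coolant = 21.5; 1·y_inspection + 1·y_coolant = 8.5.
→ y_inspection = 4 and y_coolant = 4.5.
Δz = y_inspection·Δb = 4 × (6) = 24, so new z* = 810.5 + 24 = 834.5.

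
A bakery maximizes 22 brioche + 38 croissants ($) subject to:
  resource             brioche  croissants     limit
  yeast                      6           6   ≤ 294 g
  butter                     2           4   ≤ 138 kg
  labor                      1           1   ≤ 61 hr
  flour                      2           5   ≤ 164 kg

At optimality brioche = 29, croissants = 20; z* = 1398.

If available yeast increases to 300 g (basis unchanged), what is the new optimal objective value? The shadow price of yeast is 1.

Δb = 6, so new z* = 1398 + (1)·(6) = 1398 + 6 = 1404.

1404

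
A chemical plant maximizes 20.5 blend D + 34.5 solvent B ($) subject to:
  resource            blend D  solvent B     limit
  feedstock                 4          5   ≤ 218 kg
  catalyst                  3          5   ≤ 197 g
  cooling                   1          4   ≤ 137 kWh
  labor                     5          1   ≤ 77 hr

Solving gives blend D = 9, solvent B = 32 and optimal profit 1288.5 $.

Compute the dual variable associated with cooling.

At the optimum: feedstock uses 196 of 218 (slack = 22); catalyst uses 187 of 197 (slack = 10); cooling uses 137 of 137 (binding); labor uses 77 of 77 (binding).
Since feedstock, catalyst are not tight, their duals are 0.
The binding rows give the dual system: 1·y_cooling + 5·y_labor = 20.5 and 4·y_cooling + 1·y_labor = 34.5.
Solving: y_cooling = 8, y_labor = 2.5.
Shadow price of cooling = 8.

8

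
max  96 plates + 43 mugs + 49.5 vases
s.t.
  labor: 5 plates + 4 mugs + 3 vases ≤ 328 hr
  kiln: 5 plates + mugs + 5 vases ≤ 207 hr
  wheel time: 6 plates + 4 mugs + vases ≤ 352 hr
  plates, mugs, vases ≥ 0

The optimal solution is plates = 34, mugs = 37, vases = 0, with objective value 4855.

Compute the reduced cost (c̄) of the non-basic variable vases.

-4

Binding: kiln and wheel time. Non-binding: labor (10 unused).
Since labor is not tight, its dual is 0.
Dual feasibility on the basic columns requires 5·y_kiln + 6·y_wheel time = 96, 1·y_kiln + 4·y_wheel time = 43.
Solving: y_kiln = 9, y_wheel time = 8.5.
Reduced cost of vases: c₃ − yᵀa₃ = 49.5 − (9·5 + 8.5·1) = 49.5 − 53.5 = -4.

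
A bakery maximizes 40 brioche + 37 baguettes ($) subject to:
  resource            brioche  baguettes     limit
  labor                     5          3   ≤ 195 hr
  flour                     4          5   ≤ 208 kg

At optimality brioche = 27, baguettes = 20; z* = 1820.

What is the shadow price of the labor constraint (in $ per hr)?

4

Both labor and flour are binding at x*.
From A_Bᵀ y = c: 5·y_labor + 4·y_flour = 40; 3·y_labor + 5·y_flour = 37.
This yields shadow prices y_labor = 4, y_flour = 5.
Shadow price of labor = 4.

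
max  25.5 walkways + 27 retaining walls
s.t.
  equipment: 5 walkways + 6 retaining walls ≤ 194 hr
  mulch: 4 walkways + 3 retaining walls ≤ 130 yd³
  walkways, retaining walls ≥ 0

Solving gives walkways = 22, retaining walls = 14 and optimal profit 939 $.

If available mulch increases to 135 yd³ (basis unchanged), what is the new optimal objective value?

949

At the optimum: equipment uses 194 of 194 (binding); mulch uses 130 of 130 (binding).
The binding rows give the dual system: 5·y_equipment + 4·y_mulch = 25.5 and 6·y_equipment + 3·y_mulch = 27.
Solving: y_equipment = 3.5, y_mulch = 2.
Δz = y_mulch·Δb = 2 × (5) = 10, so new z* = 939 + 10 = 949.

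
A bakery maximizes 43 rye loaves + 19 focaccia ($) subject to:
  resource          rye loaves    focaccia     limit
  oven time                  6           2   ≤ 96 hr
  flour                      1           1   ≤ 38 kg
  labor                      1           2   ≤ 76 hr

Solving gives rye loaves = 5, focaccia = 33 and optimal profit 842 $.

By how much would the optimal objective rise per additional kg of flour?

7

At the optimum: oven time uses 96 of 96 (binding); flour uses 38 of 38 (binding); labor uses 71 of 76 (slack = 5).
Since labor is not tight, its dual is 0.
From A_Bᵀ y = c: 6·y_oven time + 1·y_flour = 43; 2·y_oven time + 1·y_flour = 19.
→ y_oven time = 6 and y_flour = 7.
Shadow price of flour = 7.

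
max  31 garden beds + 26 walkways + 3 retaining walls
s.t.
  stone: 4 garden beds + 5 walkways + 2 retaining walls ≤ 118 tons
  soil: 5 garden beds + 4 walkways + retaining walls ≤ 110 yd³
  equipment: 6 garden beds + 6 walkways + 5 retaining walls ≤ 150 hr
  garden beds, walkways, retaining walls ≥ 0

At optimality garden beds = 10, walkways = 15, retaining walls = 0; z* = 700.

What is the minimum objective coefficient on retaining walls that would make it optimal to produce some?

At the optimum: stone uses 115 of 118 (slack = 3); soil uses 110 of 110 (binding); equipment uses 150 of 150 (binding).
Since stone is not tight, its dual is 0.
Dual feasibility on the basic columns requires 5·y_soil + 6·y_equipment = 31, 4·y_soil + 6·y_equipment = 26.
This yields shadow prices y_soil = 5, y_equipment = 1.
retaining walls enters the basis when its profit ≥ yᵀa₃ = 5·1 + 1·5 = 10.

10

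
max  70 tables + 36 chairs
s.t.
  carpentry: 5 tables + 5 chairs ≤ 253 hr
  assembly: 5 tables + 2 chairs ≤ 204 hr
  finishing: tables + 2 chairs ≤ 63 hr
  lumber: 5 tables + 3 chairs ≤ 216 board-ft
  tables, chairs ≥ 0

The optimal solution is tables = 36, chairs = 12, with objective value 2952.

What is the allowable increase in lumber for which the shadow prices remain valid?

Binding constraints: assembly, lumber. The basis is B = [[5,2],[5,3]] with det 5.
Per unit increase in lumber, x* moves by d = (-0.4, 1).
The basis stays optimal until finishing becomes binding; allowable increase = 1.875 board-ft.

1.875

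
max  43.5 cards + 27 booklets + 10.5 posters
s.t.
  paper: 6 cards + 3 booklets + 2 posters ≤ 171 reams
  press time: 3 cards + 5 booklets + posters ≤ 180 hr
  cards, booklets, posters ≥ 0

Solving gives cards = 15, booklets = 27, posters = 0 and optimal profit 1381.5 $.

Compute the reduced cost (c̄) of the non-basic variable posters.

Both paper and press time are binding at x*.
From A_Bᵀ y = c: 6·y_paper + 3·y_press time = 43.5; 3·y_paper + 5·y_press time = 27.
→ y_paper = 6.5 and y_press time = 1.5.
Reduced cost of posters: c₃ − yᵀa₃ = 10.5 − (6.5·2 + 1.5·1) = 10.5 − 14.5 = -4.

-4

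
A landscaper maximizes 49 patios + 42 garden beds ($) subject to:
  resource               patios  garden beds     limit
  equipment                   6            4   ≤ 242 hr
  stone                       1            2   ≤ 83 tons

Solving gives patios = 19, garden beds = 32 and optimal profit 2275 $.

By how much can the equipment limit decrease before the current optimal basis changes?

76

Binding constraints: equipment, stone. The basis is B = [[6,4],[1,2]] with det 8.
Per unit decrease in equipment, x* moves by d = (-0.25, 0.125).
The basis stays optimal until patios reaches 0; allowable decrease = 76 hr.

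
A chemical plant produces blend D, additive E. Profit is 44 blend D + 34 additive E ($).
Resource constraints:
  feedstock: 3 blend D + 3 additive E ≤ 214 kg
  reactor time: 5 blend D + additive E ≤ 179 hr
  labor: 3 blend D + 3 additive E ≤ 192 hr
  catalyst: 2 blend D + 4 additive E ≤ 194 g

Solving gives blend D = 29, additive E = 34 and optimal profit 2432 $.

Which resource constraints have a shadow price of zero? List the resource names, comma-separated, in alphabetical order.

feedstock, labor

feedstock: 189/214 (slack 25)
reactor time: 179/179 (binding)
labor: 189/192 (slack 3)
catalyst: 194/194 (binding)
By complementary slackness, a constraint with positive slack has shadow price 0 → feedstock, labor.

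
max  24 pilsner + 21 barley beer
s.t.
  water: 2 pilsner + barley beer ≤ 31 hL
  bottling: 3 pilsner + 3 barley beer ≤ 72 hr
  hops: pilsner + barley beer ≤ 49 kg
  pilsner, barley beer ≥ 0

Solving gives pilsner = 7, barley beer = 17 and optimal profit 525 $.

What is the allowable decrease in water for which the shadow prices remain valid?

7

Binding constraints: water, bottling. The basis is B = [[2,1],[3,3]] with det 3.
Per unit decrease in water, x* moves by d = (-1, 1).
The basis stays optimal until pilsner reaches 0; allowable decrease = 7 hL.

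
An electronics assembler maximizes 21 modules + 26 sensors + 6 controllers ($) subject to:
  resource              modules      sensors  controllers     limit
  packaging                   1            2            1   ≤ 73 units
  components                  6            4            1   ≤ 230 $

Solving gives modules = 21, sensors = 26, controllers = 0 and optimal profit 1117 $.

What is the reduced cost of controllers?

-5

Check each constraint at x*: packaging 73/73 (tight); components 230/230 (tight).
Dual feasibility on the basic columns requires 1·y_packaging + 6·y_components = 21, 2·y_packaging + 4·y_components = 26.
→ y_packaging = 9 and y_components = 2.
Reduced cost of controllers: c₃ − yᵀa₃ = 6 − (9·1 + 2·1) = 6 − 11 = -5.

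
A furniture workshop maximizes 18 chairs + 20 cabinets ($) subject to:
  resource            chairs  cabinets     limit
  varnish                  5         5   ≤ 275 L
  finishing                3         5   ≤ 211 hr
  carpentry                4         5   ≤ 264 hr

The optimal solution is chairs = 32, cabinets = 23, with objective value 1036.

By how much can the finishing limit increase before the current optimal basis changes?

Binding constraints: varnish, finishing. The basis is B = [[5,5],[3,5]] with det 10.
Per unit increase in finishing, x* moves by d = (-0.5, 0.5).
The basis stays optimal until carpentry becomes binding; allowable increase = 42 hr.

42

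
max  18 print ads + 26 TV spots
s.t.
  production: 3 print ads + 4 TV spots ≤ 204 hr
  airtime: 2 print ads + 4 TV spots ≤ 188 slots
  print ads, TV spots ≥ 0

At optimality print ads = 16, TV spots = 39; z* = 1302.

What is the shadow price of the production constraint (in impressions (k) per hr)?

5

Both production and airtime are binding at x*.
From A_Bᵀ y = c: 3·y_production + 2·y_airtime = 18; 4·y_production + 4·y_airtime = 26.
→ y_production = 5 and y_airtime = 1.5.
Shadow price of production = 5.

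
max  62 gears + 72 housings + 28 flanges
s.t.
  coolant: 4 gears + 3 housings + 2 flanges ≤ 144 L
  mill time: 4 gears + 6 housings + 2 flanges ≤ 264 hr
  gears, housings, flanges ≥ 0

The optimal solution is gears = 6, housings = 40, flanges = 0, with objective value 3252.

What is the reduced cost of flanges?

Check each constraint at x*: coolant 144/144 (tight); mill time 264/264 (tight).
The binding rows give the dual system: 4·y_coolant + 4·y_mill time = 62 and 3·y_coolant + 6·y_mill time = 72.
→ y_coolant = 7 and y_mill time = 8.5.
Reduced cost of flanges: c₃ − yᵀa₃ = 28 − (7·2 + 8.5·2) = 28 − 31 = -3.

-3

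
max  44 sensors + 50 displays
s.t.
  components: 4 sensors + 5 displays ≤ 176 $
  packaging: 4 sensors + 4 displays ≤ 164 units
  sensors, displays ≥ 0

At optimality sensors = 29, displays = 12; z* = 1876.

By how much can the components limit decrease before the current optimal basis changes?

Binding constraints: components, packaging. The basis is B = [[4,5],[4,4]] with det -4.
Per unit decrease in components, x* moves by d = (1, -1).
The basis stays optimal until displays reaches 0; allowable decrease = 12 $.

12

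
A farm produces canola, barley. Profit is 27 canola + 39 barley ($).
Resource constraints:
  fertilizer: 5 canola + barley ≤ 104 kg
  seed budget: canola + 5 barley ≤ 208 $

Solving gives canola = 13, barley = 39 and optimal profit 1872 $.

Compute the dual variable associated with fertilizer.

4

At the optimum: fertilizer uses 104 of 104 (binding); seed budget uses 208 of 208 (binding).
From A_Bᵀ y = c: 5·y_fertilizer + 1·y_seed budget = 27; 1·y_fertilizer + 5·y_seed budget = 39.
This yields shadow prices y_fertilizer = 4, y_seed budget = 7.
Shadow price of fertilizer = 4.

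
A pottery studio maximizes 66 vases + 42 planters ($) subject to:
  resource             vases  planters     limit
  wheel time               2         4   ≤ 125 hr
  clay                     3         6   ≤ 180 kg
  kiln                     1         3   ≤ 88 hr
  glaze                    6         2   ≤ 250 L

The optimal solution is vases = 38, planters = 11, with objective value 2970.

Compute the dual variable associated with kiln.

0

Check each constraint at x*: wheel time 120/125 (slack 5); clay 180/180 (tight); kiln 71/88 (slack 17); glaze 250/250 (tight).
Slack constraints have shadow price 0 (complementary slackness).
The binding rows give the dual system: 3·y_clay + 6·y_glaze = 66 and 6·y_clay + 2·y_glaze = 42.
→ y_clay = 4 and y_glaze = 9.
Shadow price of kiln = 0.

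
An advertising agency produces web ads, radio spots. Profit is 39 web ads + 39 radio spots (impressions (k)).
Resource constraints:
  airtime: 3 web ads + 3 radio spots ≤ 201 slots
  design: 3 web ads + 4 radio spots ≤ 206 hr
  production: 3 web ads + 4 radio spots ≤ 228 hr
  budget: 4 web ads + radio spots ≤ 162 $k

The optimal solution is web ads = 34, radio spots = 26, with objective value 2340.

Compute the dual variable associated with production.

At the optimum: airtime uses 180 of 201 (slack = 21); design uses 206 of 206 (binding); production uses 206 of 228 (slack = 22); budget uses 162 of 162 (binding).
Slack constraints have shadow price 0 (complementary slackness).
The binding rows give the dual system: 3·y_design + 4·y_budget = 39 and 4·y_design + 1·y_budget = 39.
Solving: y_design = 9, y_budget = 3.
Shadow price of production = 0.

0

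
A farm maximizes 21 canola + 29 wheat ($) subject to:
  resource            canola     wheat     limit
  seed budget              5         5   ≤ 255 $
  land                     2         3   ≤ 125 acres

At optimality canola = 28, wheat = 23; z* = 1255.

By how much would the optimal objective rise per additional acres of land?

At the optimum: seed budget uses 255 of 255 (binding); land uses 125 of 125 (binding).
The binding rows give the dual system: 5·y_seed budget + 2·y_land = 21 and 5·y_seed budget + 3·y_land = 29.
→ y_seed budget = 1 and y_land = 8.
Shadow price of land = 8.

8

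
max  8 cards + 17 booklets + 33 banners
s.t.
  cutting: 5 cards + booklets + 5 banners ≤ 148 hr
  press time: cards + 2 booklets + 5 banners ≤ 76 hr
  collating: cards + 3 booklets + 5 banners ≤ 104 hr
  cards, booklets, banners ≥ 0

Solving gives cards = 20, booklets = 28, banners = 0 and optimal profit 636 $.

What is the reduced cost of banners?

-7

At the optimum: cutting uses 128 of 148 (slack = 20); press time uses 76 of 76 (binding); collating uses 104 of 104 (binding).
Slack constraints have shadow price 0 (complementary slackness).
Dual feasibility on the basic columns requires 1·y_press time + 1·y_collating = 8, 2·y_press time + 3·y_collating = 17.
→ y_press time = 7 and y_collating = 1.
Reduced cost of banners: c₃ − yᵀa₃ = 33 − (7·5 + 1·5) = 33 − 40 = -7.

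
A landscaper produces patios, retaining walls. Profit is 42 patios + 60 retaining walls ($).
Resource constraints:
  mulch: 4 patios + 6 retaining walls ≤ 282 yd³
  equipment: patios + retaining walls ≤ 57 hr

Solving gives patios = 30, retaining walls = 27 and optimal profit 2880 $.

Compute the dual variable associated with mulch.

Both mulch and equipment are binding at x*.
Dual feasibility on the basic columns requires 4·y_mulch + 1·y_equipment = 42, 6·y_mulch + 1·y_equipment = 60.
Solving: y_mulch = 9, y_equipment = 6.
Shadow price of mulch = 9.

9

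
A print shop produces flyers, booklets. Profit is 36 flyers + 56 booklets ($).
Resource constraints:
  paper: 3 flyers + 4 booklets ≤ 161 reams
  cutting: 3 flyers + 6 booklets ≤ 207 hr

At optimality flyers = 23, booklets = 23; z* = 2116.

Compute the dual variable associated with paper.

8

Check each constraint at x*: paper 161/161 (tight); cutting 207/207 (tight).
The binding rows give the dual system: 3·y_paper + 3·y_cutting = 36 and 4·y_paper + 6·y_cutting = 56.
→ y_paper = 8 and y_cutting = 4.
Shadow price of paper = 8.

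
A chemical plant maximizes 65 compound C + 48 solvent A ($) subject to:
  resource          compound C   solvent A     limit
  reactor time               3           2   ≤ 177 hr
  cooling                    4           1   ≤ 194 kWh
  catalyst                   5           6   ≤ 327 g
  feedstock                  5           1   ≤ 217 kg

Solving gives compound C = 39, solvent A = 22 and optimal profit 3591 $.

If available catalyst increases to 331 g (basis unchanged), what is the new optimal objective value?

Check each constraint at x*: reactor time 161/177 (slack 16); cooling 178/194 (slack 16); catalyst 327/327 (tight); feedstock 217/217 (tight).
Since reactor time, cooling are not tight, their duals are 0.
The binding rows give the dual system: 5·y_catalyst + 5·y_feedstock = 65 and 6·y_catalyst + 1·y_feedstock = 48.
This yields shadow prices y_catalyst = 7, y_feedstock = 6.
Δz = y_catalyst·Δb = 7 × (4) = 28, so new z* = 3591 + 28 = 3619.

3619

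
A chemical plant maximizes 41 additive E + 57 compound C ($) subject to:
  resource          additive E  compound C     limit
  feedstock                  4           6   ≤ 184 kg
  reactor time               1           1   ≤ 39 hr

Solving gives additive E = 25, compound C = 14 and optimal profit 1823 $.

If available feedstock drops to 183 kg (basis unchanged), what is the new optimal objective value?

1815

At the optimum: feedstock uses 184 of 184 (binding); reactor time uses 39 of 39 (binding).
Dual feasibility on the basic columns requires 4·y_feedstock + 1·y_reactor time = 41, 6·y_feedstock + 1·y_reactor time = 57.
This yields shadow prices y_feedstock = 8, y_reactor time = 9.
Δz = y_feedstock·Δb = 8 × (-1) = -8, so new z* = 1823 − 8 = 1815.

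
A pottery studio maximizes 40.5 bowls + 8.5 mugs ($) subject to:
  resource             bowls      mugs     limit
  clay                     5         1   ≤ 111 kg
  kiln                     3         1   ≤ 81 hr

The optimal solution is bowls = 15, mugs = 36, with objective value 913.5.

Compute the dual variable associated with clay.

Check each constraint at x*: clay 111/111 (tight); kiln 81/81 (tight).
The binding rows give the dual system: 5·y_clay + 3·y_kiln = 40.5 and 1·y_clay + 1·y_kiln = 8.5.
Solving: y_clay = 7.5, y_kiln = 1.
Shadow price of clay = 7.5.

7.5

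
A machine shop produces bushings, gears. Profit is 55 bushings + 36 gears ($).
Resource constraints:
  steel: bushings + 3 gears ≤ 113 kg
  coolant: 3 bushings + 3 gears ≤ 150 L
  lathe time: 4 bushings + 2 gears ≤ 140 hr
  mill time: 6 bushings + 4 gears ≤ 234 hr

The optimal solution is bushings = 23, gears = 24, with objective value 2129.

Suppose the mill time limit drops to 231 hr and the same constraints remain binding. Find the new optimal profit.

Check each constraint at x*: steel 95/113 (slack 18); coolant 141/150 (slack 9); lathe time 140/140 (tight); mill time 234/234 (tight).
Since steel, coolant are not tight, their duals are 0.
From A_Bᵀ y = c: 4·y_lathe time + 6·y_mill time = 55; 2·y_lathe time + 4·y_mill time = 36.
This yields shadow prices y_lathe time = 1, y_mill time = 8.5.
Δz = y_mill time·Δb = 8.5 × (-3) = -25.5, so new z* = 2129 − 25.5 = 2103.5.

2103.5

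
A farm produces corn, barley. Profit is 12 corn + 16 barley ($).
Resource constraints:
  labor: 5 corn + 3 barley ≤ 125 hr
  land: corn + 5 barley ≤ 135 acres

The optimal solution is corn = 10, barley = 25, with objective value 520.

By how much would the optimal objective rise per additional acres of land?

2

Check each constraint at x*: labor 125/125 (tight); land 135/135 (tight).
Dual feasibility on the basic columns requires 5·y_labor + 1·y_land = 12, 3·y_labor + 5·y_land = 16.
→ y_labor = 2 and y_land = 2.
Shadow price of land = 2.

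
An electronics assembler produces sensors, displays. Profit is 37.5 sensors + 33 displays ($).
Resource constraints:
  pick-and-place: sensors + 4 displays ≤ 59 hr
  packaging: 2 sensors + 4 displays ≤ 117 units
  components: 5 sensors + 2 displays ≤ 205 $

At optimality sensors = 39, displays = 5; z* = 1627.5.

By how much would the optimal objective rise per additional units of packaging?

Check each constraint at x*: pick-and-place 59/59 (tight); packaging 98/117 (slack 19); components 205/205 (tight).
By complementary slackness, y = 0 for the non-binding constraint.
Dual feasibility on the basic columns requires 1·y_pick-and-place + 5·y_components = 37.5, 4·y_pick-and-place + 2·y_components = 33.
This yields shadow prices y_pick-and-place = 5, y_components = 6.5.
Shadow price of packaging = 0.

0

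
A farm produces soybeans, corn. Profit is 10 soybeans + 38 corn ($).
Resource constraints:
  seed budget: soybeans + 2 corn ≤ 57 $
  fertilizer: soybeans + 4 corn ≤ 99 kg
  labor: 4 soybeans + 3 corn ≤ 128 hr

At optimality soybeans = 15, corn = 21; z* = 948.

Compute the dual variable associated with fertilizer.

At the optimum: seed budget uses 57 of 57 (binding); fertilizer uses 99 of 99 (binding); labor uses 123 of 128 (slack = 5).
Slack constraints have shadow price 0 (complementary slackness).
The binding rows give the dual system: 1·y_seed budget + 1·y_fertilizer = 10 and 2·y_seed budget + 4·y_fertilizer = 38.
→ y_seed budget = 1 and y_fertilizer = 9.
Shadow price of fertilizer = 9.

9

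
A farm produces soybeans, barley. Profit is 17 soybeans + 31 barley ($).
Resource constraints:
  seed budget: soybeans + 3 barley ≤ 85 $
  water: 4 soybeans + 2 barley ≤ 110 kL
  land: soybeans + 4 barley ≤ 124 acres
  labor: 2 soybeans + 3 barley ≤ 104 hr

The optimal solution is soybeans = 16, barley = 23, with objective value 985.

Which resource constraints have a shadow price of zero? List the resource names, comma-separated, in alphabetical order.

seed budget: 85/85 (binding)
water: 110/110 (binding)
land: 108/124 (slack 16)
labor: 101/104 (slack 3)
By complementary slackness, a constraint with positive slack has shadow price 0 → labor, land.

labor, land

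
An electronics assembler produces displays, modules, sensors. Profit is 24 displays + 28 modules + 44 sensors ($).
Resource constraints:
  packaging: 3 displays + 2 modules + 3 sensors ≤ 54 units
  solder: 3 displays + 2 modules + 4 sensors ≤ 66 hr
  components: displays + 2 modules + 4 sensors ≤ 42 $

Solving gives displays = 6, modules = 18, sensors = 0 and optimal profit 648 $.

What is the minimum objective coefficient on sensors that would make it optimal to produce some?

At the optimum: packaging uses 54 of 54 (binding); solder uses 54 of 66 (slack = 12); components uses 42 of 42 (binding).
By complementary slackness, y = 0 for the non-binding constraint.
Dual feasibility on the basic columns requires 3·y_packaging + 1·y_components = 24, 2·y_packaging + 2·y_components = 28.
Solving: y_packaging = 5, y_components = 9.
sensors enters the basis when its profit ≥ yᵀa₃ = 5·3 + 9·4 = 51.

51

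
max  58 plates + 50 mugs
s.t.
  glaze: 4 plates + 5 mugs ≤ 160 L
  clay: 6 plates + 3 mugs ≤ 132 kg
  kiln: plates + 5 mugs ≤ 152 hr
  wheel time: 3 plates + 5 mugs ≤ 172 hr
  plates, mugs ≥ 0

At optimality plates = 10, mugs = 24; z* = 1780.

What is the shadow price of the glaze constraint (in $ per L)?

At the optimum: glaze uses 160 of 160 (binding); clay uses 132 of 132 (binding); kiln uses 130 of 152 (slack = 22); wheel time uses 150 of 172 (slack = 22).
Slack constraints have shadow price 0 (complementary slackness).
The binding rows give the dual system: 4·y_glaze + 6·y_clay = 58 and 5·y_glaze + 3·y_clay = 50.
Solving: y_glaze = 7, y_clay = 5.
Shadow price of glaze = 7.

7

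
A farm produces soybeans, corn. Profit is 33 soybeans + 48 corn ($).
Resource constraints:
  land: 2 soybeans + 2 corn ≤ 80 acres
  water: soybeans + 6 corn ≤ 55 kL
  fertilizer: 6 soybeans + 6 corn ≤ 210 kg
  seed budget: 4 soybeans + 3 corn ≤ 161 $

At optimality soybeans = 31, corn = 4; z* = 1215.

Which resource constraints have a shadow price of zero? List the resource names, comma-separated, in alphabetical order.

land: 70/80 (slack 10)
water: 55/55 (binding)
fertilizer: 210/210 (binding)
seed budget: 136/161 (slack 25)
By complementary slackness, a constraint with positive slack has shadow price 0 → land, seed budget.

land, seed budget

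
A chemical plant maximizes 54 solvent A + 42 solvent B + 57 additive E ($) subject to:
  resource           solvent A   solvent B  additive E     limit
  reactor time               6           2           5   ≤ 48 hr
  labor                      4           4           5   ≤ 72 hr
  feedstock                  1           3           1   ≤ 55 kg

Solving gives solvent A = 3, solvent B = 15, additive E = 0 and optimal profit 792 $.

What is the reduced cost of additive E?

-3

Binding: reactor time and labor. Non-binding: feedstock (7 unused).
Since feedstock is not tight, its dual is 0.
Dual feasibility on the basic columns requires 6·y_reactor time + 4·y_labor = 54, 2·y_reactor time + 4·y_labor = 42.
→ y_reactor time = 3 and y_labor = 9.
Reduced cost of additive E: c₃ − yᵀa₃ = 57 − (3·5 + 9·5) = 57 − 60 = -3.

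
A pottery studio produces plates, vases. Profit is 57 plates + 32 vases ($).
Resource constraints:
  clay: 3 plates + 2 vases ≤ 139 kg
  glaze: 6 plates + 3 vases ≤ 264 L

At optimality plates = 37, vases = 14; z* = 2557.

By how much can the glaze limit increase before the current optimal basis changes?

14

Binding constraints: clay, glaze. The basis is B = [[3,2],[6,3]] with det -3.
Per unit increase in glaze, x* moves by d = (0.6667, -1).
The basis stays optimal until vases reaches 0; allowable increase = 14 L.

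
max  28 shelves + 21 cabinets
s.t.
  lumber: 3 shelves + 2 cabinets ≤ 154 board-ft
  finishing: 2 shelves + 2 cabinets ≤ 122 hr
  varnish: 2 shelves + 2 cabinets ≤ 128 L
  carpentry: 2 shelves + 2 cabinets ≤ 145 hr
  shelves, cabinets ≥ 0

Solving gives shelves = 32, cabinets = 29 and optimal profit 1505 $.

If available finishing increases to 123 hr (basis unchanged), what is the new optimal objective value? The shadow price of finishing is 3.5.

Δb = 1, so new z* = 1505 + (3.5)·(1) = 1505 + 3.5 = 1508.5.

1508.5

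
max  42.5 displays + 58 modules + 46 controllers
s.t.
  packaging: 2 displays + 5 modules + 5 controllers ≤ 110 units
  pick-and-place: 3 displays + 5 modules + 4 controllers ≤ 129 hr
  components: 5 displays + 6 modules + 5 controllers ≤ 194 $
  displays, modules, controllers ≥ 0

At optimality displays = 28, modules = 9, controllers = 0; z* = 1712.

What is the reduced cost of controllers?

-1.5

Binding: pick-and-place and components. Non-binding: packaging (9 unused).
By complementary slackness, y = 0 for the non-binding constraint.
From A_Bᵀ y = c: 3·y_pick-and-place + 5·y_components = 42.5; 5·y_pick-and-place + 6·y_components = 58.
Solving: y_pick-and-place = 5, y_components = 5.5.
Reduced cost of controllers: c₃ − yᵀa₃ = 46 − (5·4 + 5.5·5) = 46 − 47.5 = -1.5.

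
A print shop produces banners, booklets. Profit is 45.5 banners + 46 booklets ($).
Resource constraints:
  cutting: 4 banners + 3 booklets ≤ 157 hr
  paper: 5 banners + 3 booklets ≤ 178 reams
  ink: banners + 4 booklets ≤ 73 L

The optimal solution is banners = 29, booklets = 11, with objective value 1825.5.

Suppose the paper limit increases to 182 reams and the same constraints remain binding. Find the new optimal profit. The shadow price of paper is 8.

Δb = 4, so new z* = 1825.5 + (8)·(4) = 1825.5 + 32 = 1857.5.

1857.5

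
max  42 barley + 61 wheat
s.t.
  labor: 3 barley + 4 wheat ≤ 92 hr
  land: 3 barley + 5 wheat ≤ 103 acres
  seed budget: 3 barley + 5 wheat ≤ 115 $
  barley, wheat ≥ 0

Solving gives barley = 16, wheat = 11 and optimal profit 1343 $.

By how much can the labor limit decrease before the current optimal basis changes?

9.6

Binding constraints: labor, land. The basis is B = [[3,4],[3,5]] with det 3.
Per unit decrease in labor, x* moves by d = (-1.6667, 1).
The basis stays optimal until barley reaches 0; allowable decrease = 9.6 hr.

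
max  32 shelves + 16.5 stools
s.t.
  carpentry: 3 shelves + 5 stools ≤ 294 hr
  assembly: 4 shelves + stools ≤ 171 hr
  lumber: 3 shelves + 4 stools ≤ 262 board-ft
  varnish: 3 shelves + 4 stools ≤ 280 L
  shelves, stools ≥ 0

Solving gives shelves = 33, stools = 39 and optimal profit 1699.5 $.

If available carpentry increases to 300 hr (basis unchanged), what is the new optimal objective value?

Check each constraint at x*: carpentry 294/294 (tight); assembly 171/171 (tight); lumber 255/262 (slack 7); varnish 255/280 (slack 25).
By complementary slackness, y = 0 for the non-binding constraints.
The binding rows give the dual system: 3·y_carpentry + 4·y_assembly = 32 and 5·y_carpentry + 1·y_assembly = 16.5.
Solving: y_carpentry = 2, y_assembly = 6.5.
Δz = y_carpentry·Δb = 2 × (6) = 12, so new z* = 1699.5 + 12 = 1711.5.

1711.5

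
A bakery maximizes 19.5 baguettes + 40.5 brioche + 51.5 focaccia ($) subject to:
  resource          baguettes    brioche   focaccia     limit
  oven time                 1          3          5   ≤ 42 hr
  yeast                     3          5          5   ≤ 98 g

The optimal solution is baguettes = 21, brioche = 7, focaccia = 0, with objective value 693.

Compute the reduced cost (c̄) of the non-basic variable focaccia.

At the optimum: oven time uses 42 of 42 (binding); yeast uses 98 of 98 (binding).
The binding rows give the dual system: 1·y_oven time + 3·y_yeast = 19.5 and 3·y_oven time + 5·y_yeast = 40.5.
Solving: y_oven time = 6, y_yeast = 4.5.
Reduced cost of focaccia: c₃ − yᵀa₃ = 51.5 − (6·5 + 4.5·5) = 51.5 − 52.5 = -1.

-1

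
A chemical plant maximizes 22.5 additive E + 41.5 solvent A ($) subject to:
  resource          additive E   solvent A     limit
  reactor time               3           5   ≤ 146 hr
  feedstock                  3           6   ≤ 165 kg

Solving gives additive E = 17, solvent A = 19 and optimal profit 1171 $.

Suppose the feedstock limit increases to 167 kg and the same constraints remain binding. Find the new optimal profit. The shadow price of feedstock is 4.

1179

Δb = 2, so new z* = 1171 + (4)·(2) = 1171 + 8 = 1179.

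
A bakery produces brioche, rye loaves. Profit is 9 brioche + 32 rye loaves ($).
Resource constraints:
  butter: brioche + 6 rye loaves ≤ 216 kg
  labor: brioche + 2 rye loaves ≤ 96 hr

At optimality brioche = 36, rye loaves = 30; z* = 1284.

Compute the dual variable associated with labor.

At the optimum: butter uses 216 of 216 (binding); labor uses 96 of 96 (binding).
From A_Bᵀ y = c: 1·y_butter + 1·y_labor = 9; 6·y_butter + 2·y_labor = 32.
Solving: y_butter = 3.5, y_labor = 5.5.
Shadow price of labor = 5.5.

5.5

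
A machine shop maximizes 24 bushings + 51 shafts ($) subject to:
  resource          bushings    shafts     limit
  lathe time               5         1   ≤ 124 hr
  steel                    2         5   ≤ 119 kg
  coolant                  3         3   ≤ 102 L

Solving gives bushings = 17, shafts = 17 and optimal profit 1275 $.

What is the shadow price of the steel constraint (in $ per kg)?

9

Binding: steel and coolant. Non-binding: lathe time (22 unused).
Since lathe time is not tight, its dual is 0.
From A_Bᵀ y = c: 2·y_steel + 3·y_coolant = 24; 5·y_steel + 3·y_coolant = 51.
Solving: y_steel = 9, y_coolant = 2.
Shadow price of steel = 9.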